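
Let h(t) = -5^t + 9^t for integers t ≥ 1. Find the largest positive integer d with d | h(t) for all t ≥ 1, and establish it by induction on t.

Computing the first values: h(1) = 4 and h(2) = 56; gcd(4, 56) = 4, so d ≤ 4.
We prove 4 | -5^t + 9^t for all t ≥ 1 by induction on t.
For the base case t = 1: h(1) = 4 = 4·(1), so 4 | h(1).
Suppose the result is true for t = j, i.e. 4 | h(j). Then
9^{j+1} − 5^{j+1} = 9·9^j − 5·5^j = 9·(9^j − 5^j) + (4)·5^j. The first term is divisible by 4 by the inductive hypothesis, and the second term (4)·5^j is divisible by 4 since 4 | 4. Hence 4 | h(j+1).
By the principle of mathematical induction, the result holds for all t ≥ 1.
Therefore the largest such d is 4.

d = 4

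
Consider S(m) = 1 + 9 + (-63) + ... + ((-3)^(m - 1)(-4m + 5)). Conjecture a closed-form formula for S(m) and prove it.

S(m) = (-3)^m(m - 1) + 1

We claim S(m) = (-3)^m(m - 1) + 1 for all m ≥ 1.
Base case (m = 1): S(1) = 1, and the closed form gives 1. They agree.
Suppose the result is true for m = i, so S(i) = (-3)^i(i - 1) + 1.
Then S(i+1) = S(i) + ((-3)^i(-4i + 1)) = ((-3)^i(i - 1) + 1) + ((-3)^i(-4i + 1)).
Simplifying, S(i+1) = (-3)^(i + 1)i + 1 = (-3)^(i+1)((i+1) - 1) + 1,
which is the closed form with m = i+1.
Hence, by induction on m, the claim holds for every m ≥ 1.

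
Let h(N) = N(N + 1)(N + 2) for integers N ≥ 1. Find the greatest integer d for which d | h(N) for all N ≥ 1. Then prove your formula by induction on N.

Computing the first values: h(1) = 6 and h(2) = 24; gcd(6, 24) = 6, so d ≤ 6.
We prove 6 | N(N + 1)(N + 2) for all N ≥ 1 by induction on N.
Base case (N = 1): h(1) = 6 = 6·(1), so 6 | h(1).
Suppose the result is true for N = p, i.e. 6 | h(p). Then
h(p+1) − h(p) = (p+1)·(p+2)·(p+3) − p·(p+1)·(p+2) = (p+1)·(p+2)·[(p+3) − p] = 3·(p+1)·(p+2). The product of 2 consecutive integers is divisible by (2)! = 2, so h(p+1) − h(p) is divisible by 3·2 = 6. By the inductive hypothesis 6 | h(p), hence 6 | h(p+1).
By induction, the statement is established for all N ≥ 1.
Therefore the largest such d is 6.

d = 6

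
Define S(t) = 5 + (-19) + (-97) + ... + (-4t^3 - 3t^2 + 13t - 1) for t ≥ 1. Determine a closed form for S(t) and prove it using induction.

We claim S(t) = -t(t^3 + 3t^2 - 4t - 5) for all t ≥ 1.
Base case (t = 1): S(1) = 5, and the closed form gives 5. They agree.
Suppose the result is true for t = j, so S(j) = j(-j^3 - 3j^2 + 4j + 5).
Then S(j+1) = S(j) + (-4j^3 - 15j^2 - 5j + 5) = (j(-j^3 - 3j^2 + 4j + 5)) + (-4j^3 - 15j^2 - 5j + 5).
Simplifying, S(j+1) = -(j + 1)(j^3 + 6j^2 + 5j - 5) = -(j+1)((j+1)^3 + 3(j+1)^2 - 4(j+1) - 5),
which is the closed form with t = j+1.
This completes the induction.

S(t) = -t(t^3 + 3t^2 - 4t - 5)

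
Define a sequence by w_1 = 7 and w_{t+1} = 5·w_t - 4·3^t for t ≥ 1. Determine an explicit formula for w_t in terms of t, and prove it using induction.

w_t = 2·3^t + 5^(t - 1)

Computing the first terms: w_1 = 7, w_2 = 23, w_3 = 79. This suggests w_t = 2·3^t + 5^(t - 1).
Base case (t = 1): the formula gives 7 = 7 = w_1.
Inductive step: assume the claim holds for t = m, so w_m = 2·3^m + 5^(m - 1).
Then w_{m+1} = 5·w_m - 4·3^m = 5·(2·3^m + 5^(m - 1)) - 4·3^m = 2·3^(m + 1) + 5^m = 2·3^(m+1) + 5^((m+1) - 1),
which is the claimed formula at t = m+1.
This completes the induction.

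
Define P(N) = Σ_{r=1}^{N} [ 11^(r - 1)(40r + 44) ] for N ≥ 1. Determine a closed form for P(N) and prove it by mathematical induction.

We claim P(N) = 4·11^N(N + 1) - 4 for all N ≥ 1.
Base step (N = 1): P(1) = 84, and the closed form gives 84. They agree.
Suppose the result is true for N = r, so P(r) = 4·11^r(r + 1) - 4.
Then P(r+1) = P(r) + (11^r(40r + 84)) = (4·11^r(r + 1) - 4) + (11^r(40r + 84)).
Simplifying, P(r+1) = 44·11^r·r + 88·11^r - 4 = 4·11^(r+1)((r+1) + 1) - 4,
which is the closed form with N = r+1.
Hence, by induction on N, the claim holds for every N ≥ 1.

P(N) = 4·11^N(N + 1) - 4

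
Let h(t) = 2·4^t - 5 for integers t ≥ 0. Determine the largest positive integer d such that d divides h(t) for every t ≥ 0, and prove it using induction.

Computing the first values: h(0) = -3 and h(1) = 3; gcd(-3, 3) = 3, so d ≤ 3.
We prove 3 | 2·4^t - 5 for all t ≥ 0 by induction on t.
For the base case t = 0: h(0) = -3 = 3·(-1), so 3 | h(0).
Inductive step: assume the claim holds for t = j, i.e. 3 | h(j). Then
h(j+1) = 2·4^(j+1) - 5 = 4·(2·4^j - 5) + 15 = 4·h(j) + 15. The first term is divisible by 3 by the inductive hypothesis, and 15 is divisible by 3. Hence 3 | h(j+1).
Hence, by induction on t, the claim holds for every t ≥ 0.
Therefore the largest such d is 3.

d = 3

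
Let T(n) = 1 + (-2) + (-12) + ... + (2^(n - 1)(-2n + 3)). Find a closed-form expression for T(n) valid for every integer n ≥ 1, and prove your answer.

We claim T(n) = 2^n(-2n + 5) - 5 for all n ≥ 1.
Base step (n = 1): T(1) = 1, and the closed form gives 1. They agree.
Inductive step: assume the claim holds for n = i, so T(i) = 2^i(-2i + 5) - 5.
Then T(i+1) = T(i) + (2^i(-2i + 1)) = (2^i(-2i + 5) - 5) + (2^i(-2i + 1)).
Simplifying, T(i+1) = -4·2^i·i + 6·2^i - 5 = 2^(i+1)(-2(i+1) + 5) - 5,
which is the closed form with n = i+1.
Hence, by induction on n, the claim holds for every n ≥ 1.

T(n) = 2^n(-2n + 5) - 5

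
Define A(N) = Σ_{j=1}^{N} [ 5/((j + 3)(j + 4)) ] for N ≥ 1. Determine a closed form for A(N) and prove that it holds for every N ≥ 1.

We claim A(N) = 5N/(4(N + 4)) for all N ≥ 1.
When N = 1: A(1) = 1/4, and the closed form gives 1/4. They agree.
Inductive step: assume the claim holds for N = j, so A(j) = 5j/(4(j + 4)).
Then A(j+1) = A(j) + (5/((j + 4)(j + 5))) = (5j/(4(j + 4))) + (5/((j + 4)(j + 5))).
Simplifying, A(j+1) = 5(j + 1)/(4(j + 5)) = 5(j+1)/(4((j+1) + 4)),
which is the closed form with N = j+1.
This completes the induction.

A(N) = 5N/(4(N + 4))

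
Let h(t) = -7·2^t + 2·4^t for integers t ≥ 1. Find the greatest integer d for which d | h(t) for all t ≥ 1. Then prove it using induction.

Computing the first values: h(1) = -6 and h(2) = 4; gcd(-6, 4) = 2, so d ≤ 2.
We prove 2 | -7·2^t + 2·4^t for all t ≥ 1 by induction on t.
When t = 1: h(1) = -6 = 2·(-3), so 2 | h(1).
Inductive step: suppose the statement holds for some r ≥ 1, i.e. 2 | h(r). Then
h(r+1) − 4·h(r) = (-7·2^(r+1) + 2·4^(r+1)) − 4·(-7·2^r + 2·4^r) = (-7)·2^r·(2 − 4) = (14)·2^r. Since 2 | h(r) by the inductive hypothesis, 2 | 4·h(r); and 2 | 14 since 14 = 2·7. Therefore 2 | h(r+1).
By the principle of mathematical induction, the result holds for all t ≥ 1.
Therefore the largest such d is 2.

d = 2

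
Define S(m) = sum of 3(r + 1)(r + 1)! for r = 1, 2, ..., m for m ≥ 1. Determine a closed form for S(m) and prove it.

We claim S(m) = 3(m + 2)! - 6 for all m ≥ 1.
Base case (m = 1): S(1) = 12, and the closed form gives 12. They agree.
Suppose the result is true for m = r, so S(r) = 3(r + 2)! - 6.
Then S(r+1) = S(r) + (3(r + 2)(r + 2)!) = (3(r + 2)! - 6) + (3(r + 2)(r + 2)!).
Simplifying, S(r+1) = 3((r+1) + 2)! - 6,
which is the closed form with m = r+1.
Hence, by induction on m, the claim holds for every m ≥ 1.

S(m) = 3(m + 2)! - 6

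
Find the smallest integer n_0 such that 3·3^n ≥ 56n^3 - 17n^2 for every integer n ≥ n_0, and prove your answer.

n_0 = 9

At n = 8: 19683 < 27584, so the inequality fails and n_0 ≥ 9. We prove 3·3^n ≥ 56n^3 - 17n^2 for all n ≥ 9.
When n = 9: 3·3^n = 59049 and 56n^3 - 17n^2 = 39447, so 59049 ≥ 39447.
Inductive step: assume the claim holds for n = k, so 3·3^k ≥ 56k^3 - 17k^2.
Then 3·3^(k + 1) = 3·(3·3^k) ≥ 3·(56k^3 - 17k^2).
Also, for k ≥ 9 we have 3·(56k^3 - 17k^2) ≥ 56(k+1)^3 - 17(k+1)^2, since 3·(56k^3 - 17k^2) − (56(k+1)^3 - 17(k+1)^2) = 112k^3 - 202k^2 - 134k - 39, which is nonnegative for all k ≥ 9.
Combining, 3·3^(k + 1) ≥ 56(k+1)^3 - 17(k+1)^2.
By the principle of mathematical induction, the result holds for all n ≥ 9.
Hence the smallest such n_0 is 9.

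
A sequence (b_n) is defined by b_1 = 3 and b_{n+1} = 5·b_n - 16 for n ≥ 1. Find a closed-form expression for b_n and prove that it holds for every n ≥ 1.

Computing the first terms: b_1 = 3, b_2 = -1, b_3 = -21. This suggests b_n = -5^(n - 1) + 4.
Base step (n = 1): the formula gives 3 = 3 = b_1.
Suppose the result is true for n = j, so b_j = -5^(j - 1) + 4.
Then b_{j+1} = 5·b_j - 16 = 5·(-5^(j - 1) + 4) - 16 = -5^j + 4 = -5^((j+1) - 1) + 4,
which is the claimed formula at n = j+1.
By the principle of mathematical induction, the result holds for all n ≥ 1.

b_n = -5^(n - 1) + 4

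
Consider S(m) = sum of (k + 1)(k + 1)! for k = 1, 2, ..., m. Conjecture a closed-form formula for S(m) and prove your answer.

We claim S(m) = (m + 2)! - 2 for all m ≥ 1.
Base step (m = 1): S(1) = 4, and the closed form gives 4. They agree.
Inductive step: suppose the statement holds for some k ≥ 1, so S(k) = (k + 2)! - 2.
Then S(k+1) = S(k) + ((k + 2)(k + 2)!) = ((k + 2)! - 2) + ((k + 2)(k + 2)!).
Simplifying, S(k+1) = ((k+1) + 2)! - 2,
which is the closed form with m = k+1.
By induction, the statement is established for all m ≥ 1.

S(m) = (m + 2)! - 2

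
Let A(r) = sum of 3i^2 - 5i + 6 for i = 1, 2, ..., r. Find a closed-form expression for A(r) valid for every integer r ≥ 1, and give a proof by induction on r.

A(r) = r(r^2 - r + 4)

We claim A(r) = r(r^2 - r + 4) for all r ≥ 1.
When r = 1: A(1) = 4, and the closed form gives 4. They agree.
For the inductive step, assume it holds for an arbitrary i ≥ 1, so A(i) = i(i^2 - i + 4).
Then A(i+1) = A(i) + (3i^2 + i + 4) = (i(i^2 - i + 4)) + (3i^2 + i + 4).
Simplifying, A(i+1) = (i + 1)(i^2 + i + 4) = (i+1)((i+1)^2 - (i+1) + 4),
which is the closed form with r = i+1.
This completes the induction.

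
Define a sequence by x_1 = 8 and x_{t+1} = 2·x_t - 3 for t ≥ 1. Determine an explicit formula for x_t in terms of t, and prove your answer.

Computing the first terms: x_1 = 8, x_2 = 13, x_3 = 23. This suggests x_t = 5·2^(t - 1) + 3.
Base case (t = 1): the formula gives 8 = 8 = x_1.
For the inductive step, assume it holds for an arbitrary i ≥ 1, so x_i = 5·2^(i - 1) + 3.
Then x_{i+1} = 2·x_i - 3 = 2·(5·2^(i - 1) + 3) - 3 = 5·2^i + 3 = 5·2^((i+1) - 1) + 3,
which is the claimed formula at t = i+1.
By the principle of mathematical induction, the result holds for all t ≥ 1.

x_t = 5·2^(t - 1) + 3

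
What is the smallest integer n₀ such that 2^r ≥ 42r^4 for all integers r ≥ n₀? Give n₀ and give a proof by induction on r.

n₀ = 24

At r = 23: 8388608 < 11753322, so the inequality fails and n₀ ≥ 24. We prove 2^r ≥ 42r^4 for all r ≥ 24.
Base case (r = 24): 2^r = 16777216 and 42r^4 = 13934592, so 16777216 ≥ 13934592.
For the inductive step, assume it holds for an arbitrary j ≥ 24, so 2^j ≥ 42j^4.
Then 2^(j + 1) = 2·(2^j) ≥ 2·(42j^4).
Also, for j ≥ 24 we have 2·(42j^4) ≥ 42(j+1)^4, since 2 ≥ (1 + 1/j)^4 for all j ≥ 24.
Combining, 2^(j + 1) ≥ 42(j+1)^4.
By induction, the statement is established for all r ≥ 24.
Hence the smallest such n₀ is 24.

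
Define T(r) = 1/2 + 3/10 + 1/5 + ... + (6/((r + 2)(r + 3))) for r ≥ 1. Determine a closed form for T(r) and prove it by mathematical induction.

T(r) = 2r/(r + 3)

We claim T(r) = 2r/(r + 3) for all r ≥ 1.
Base case (r = 1): T(1) = 1/2, and the closed form gives 1/2. They agree.
Suppose the result is true for r = i, so T(i) = 2i/(i + 3).
Then T(i+1) = T(i) + (6/((i + 3)(i + 4))) = (2i/(i + 3)) + (6/((i + 3)(i + 4))).
Simplifying, T(i+1) = 2(i + 1)/(i + 4) = 2(i+1)/((i+1) + 3),
which is the closed form with r = i+1.
By induction, the statement is established for all r ≥ 1.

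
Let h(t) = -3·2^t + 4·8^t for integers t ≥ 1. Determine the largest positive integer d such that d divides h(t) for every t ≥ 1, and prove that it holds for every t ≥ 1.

d = 2

Computing the first values: h(1) = 26 and h(2) = 244; gcd(26, 244) = 2, so d ≤ 2.
We prove 2 | -3·2^t + 4·8^t for all t ≥ 1 by induction on t.
Base step (t = 1): h(1) = 26 = 2·(13), so 2 | h(1).
Inductive step: assume the claim holds for t = j, i.e. 2 | h(j). Then
h(j+1) − 8·h(j) = (-3·2^(j+1) + 4·8^(j+1)) − 8·(-3·2^j + 4·8^j) = (-3)·2^j·(2 − 8) = (18)·2^j. Since 2 | h(j) by the inductive hypothesis, 2 | 8·h(j); and 2 | 18 since 18 = 2·9. Therefore 2 | h(j+1).
By the principle of mathematical induction, the result holds for all t ≥ 1.
Therefore the largest such d is 2.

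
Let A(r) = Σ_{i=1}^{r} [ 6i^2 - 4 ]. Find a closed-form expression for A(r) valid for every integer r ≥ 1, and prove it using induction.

We claim A(r) = r(2r^2 + 3r - 3) for all r ≥ 1.
When r = 1: A(1) = 2, and the closed form gives 2. They agree.
Inductive step: assume the claim holds for r = i, so A(i) = i(2i^2 + 3i - 3).
Then A(i+1) = A(i) + (6(i + 1)^2 - 4) = (i(2i^2 + 3i - 3)) + (6(i + 1)^2 - 4).
Simplifying, A(i+1) = (i + 1)(2i^2 + 7i + 2) = (i+1)(2(i+1)^2 + 3(i+1) - 3),
which is the closed form with r = i+1.
By induction, the statement is established for all r ≥ 1.

A(r) = r(2r^2 + 3r - 3)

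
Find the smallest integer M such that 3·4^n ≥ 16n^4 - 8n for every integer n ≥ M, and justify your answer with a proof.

M = 7

At n = 6: 12288 < 20688, so the inequality fails and M ≥ 7. We prove 3·4^n ≥ 16n^4 - 8n for all n ≥ 7.
Base step (n = 7): 3·4^n = 49152 and 16n^4 - 8n = 38360, so 49152 ≥ 38360.
Inductive step: suppose the statement holds for some m ≥ 7, so 3·4^m ≥ 16m^4 - 8m.
Then 3·4^(m + 1) = 4·(3·4^m) ≥ 4·(16m^4 - 8m).
Also, for m ≥ 7 we have 4·(16m^4 - 8m) ≥ 16(m+1)^4 - 8(m+1), since 4·(16m^4 - 8m) − (16(m+1)^4 - 8(m+1)) = 48m^4 - 64m^3 - 96m^2 - 88m - 8, which is nonnegative for all m ≥ 7.
Combining, 3·4^(m + 1) ≥ 16(m+1)^4 - 8(m+1).
Hence, by induction on n, the claim holds for every n ≥ 7.
Hence the smallest such M is 7.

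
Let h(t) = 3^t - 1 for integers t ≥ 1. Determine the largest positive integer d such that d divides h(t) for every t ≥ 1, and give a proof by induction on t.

d = 2

Computing the first values: h(1) = 2 and h(2) = 8; gcd(2, 8) = 2, so d ≤ 2.
We prove 2 | 3^t - 1 for all t ≥ 1 by induction on t.
Base step (t = 1): h(1) = 2 = 2·(1), so 2 | h(1).
Suppose the result is true for t = i, i.e. 2 | h(i). Then
3^{i+1} − 1^{i+1} = 3·3^i − 1·1^i = 3·(3^i − 1^i) + (2)·1^i. The first term is divisible by 2 by the inductive hypothesis, and the second term (2)·1^i is divisible by 2 since 2 | 2. Hence 2 | h(i+1).
By induction, the statement is established for all t ≥ 1.
Therefore the largest such d is 2.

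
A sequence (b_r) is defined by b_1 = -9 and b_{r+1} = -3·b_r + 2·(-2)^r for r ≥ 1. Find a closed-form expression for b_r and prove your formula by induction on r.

b_r = -(-2)^(r + 1) - 5(-3)^(r - 1)

Computing the first terms: b_1 = -9, b_2 = 23, b_3 = -61. This suggests b_r = -(-2)^(r + 1) - 5(-3)^(r - 1).
Base step (r = 1): the formula gives -9 = -9 = b_1.
Inductive step: assume the claim holds for r = k, so b_k = -(-2)^(k + 1) - 5(-3)^(k - 1).
Then b_{k+1} = -3·b_k + 2·(-2)^k = -3·(-(-2)^(k + 1) - 5(-3)^(k - 1)) + 2·(-2)^k = -(-2)^(k + 2) - 5(-3)^k = -(-2)^((k+1) + 1) - 5(-3)^((k+1) - 1),
which is the claimed formula at r = k+1.
By the principle of mathematical induction, the result holds for all r ≥ 1.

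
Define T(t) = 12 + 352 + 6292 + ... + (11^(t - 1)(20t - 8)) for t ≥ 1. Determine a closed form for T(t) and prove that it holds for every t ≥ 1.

We claim T(t) = 11^t(2t - 1) + 1 for all t ≥ 1.
For the base case t = 1: T(1) = 12, and the closed form gives 12. They agree.
Inductive step: assume the claim holds for t = k, so T(k) = 11^k(2k - 1) + 1.
Then T(k+1) = T(k) + (11^k(20k + 12)) = (11^k(2k - 1) + 1) + (11^k(20k + 12)).
Simplifying, T(k+1) = 22·11^k·k + 11·11^k + 1 = 11^(k+1)(2(k+1) - 1) + 1,
which is the closed form with t = k+1.
By induction, the statement is established for all t ≥ 1.

T(t) = 11^t(2t - 1) + 1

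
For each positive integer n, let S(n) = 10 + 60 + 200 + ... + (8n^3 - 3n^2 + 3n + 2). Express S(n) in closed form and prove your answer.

S(n) = n(2n + 3)(n^2 + 1)

We claim S(n) = n(2n + 3)(n^2 + 1) for all n ≥ 1.
Base case (n = 1): S(1) = 10, and the closed form gives 10. They agree.
For the inductive step, assume it holds for an arbitrary r ≥ 1, so S(r) = r(2r^3 + 3r^2 + 2r + 3).
Then S(r+1) = S(r) + (8r^3 + 21r^2 + 21r + 10) = (r(2r^3 + 3r^2 + 2r + 3)) + (8r^3 + 21r^2 + 21r + 10).
Simplifying, S(r+1) = (r + 1)(2r + 5)(r^2 + 2r + 2) = (r+1)(2(r+1) + 3)((r+1)^2 + 1),
which is the closed form with n = r+1.
By induction, the statement is established for all n ≥ 1.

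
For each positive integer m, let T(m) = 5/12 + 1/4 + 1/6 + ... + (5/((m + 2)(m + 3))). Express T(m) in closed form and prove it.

We claim T(m) = 5m/(3(m + 3)) for all m ≥ 1.
For the base case m = 1: T(1) = 5/12, and the closed form gives 5/12. They agree.
Inductive step: suppose the statement holds for some r ≥ 1, so T(r) = 5r/(3(r + 3)).
Then T(r+1) = T(r) + (5/((r + 3)(r + 4))) = (5r/(3(r + 3))) + (5/((r + 3)(r + 4))).
Simplifying, T(r+1) = 5(r + 1)/(3(r + 4)) = 5(r+1)/(3((r+1) + 3)),
which is the closed form with m = r+1.
By induction, the statement is established for all m ≥ 1.

T(m) = 5m/(3(m + 3))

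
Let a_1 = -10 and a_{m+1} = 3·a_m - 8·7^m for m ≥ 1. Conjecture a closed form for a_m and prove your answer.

Computing the first terms: a_1 = -10, a_2 = -86, a_3 = -650. This suggests a_m = 4·3^(m - 1) - 2·7^m.
Base step (m = 1): the formula gives -10 = -10 = a_1.
For the inductive step, assume it holds for an arbitrary j ≥ 1, so a_j = 4·3^(j - 1) - 2·7^j.
Then a_{j+1} = 3·a_j - 8·7^j = 3·(4·3^(j - 1) - 2·7^j) - 8·7^j = 4·3^j - 2·7^(j + 1) = 4·3^((j+1) - 1) - 2·7^(j+1),
which is the claimed formula at m = j+1.
Hence, by induction on m, the claim holds for every m ≥ 1.

a_m = 4·3^(m - 1) - 2·7^m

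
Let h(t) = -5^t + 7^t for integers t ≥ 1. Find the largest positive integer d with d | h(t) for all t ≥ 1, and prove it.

d = 2

Computing the first values: h(1) = 2 and h(2) = 24; gcd(2, 24) = 2, so d ≤ 2.
We prove 2 | -5^t + 7^t for all t ≥ 1 by induction on t.
When t = 1: h(1) = 2 = 2·(1), so 2 | h(1).
Inductive step: suppose the statement holds for some k ≥ 1, i.e. 2 | h(k). Then
7^{k+1} − 5^{k+1} = 7·7^k − 5·5^k = 7·(7^k − 5^k) + (2)·5^k. The first term is divisible by 2 by the inductive hypothesis, and the second term (2)·5^k is divisible by 2 since 2 | 2. Hence 2 | h(k+1).
By induction, the statement is established for all t ≥ 1.
Therefore the largest such d is 2.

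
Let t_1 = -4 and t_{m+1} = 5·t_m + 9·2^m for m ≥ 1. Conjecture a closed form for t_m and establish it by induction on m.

t_m = -3·2^m + 2·5^(m - 1)

Computing the first terms: t_1 = -4, t_2 = -2, t_3 = 26. This suggests t_m = -3·2^m + 2·5^(m - 1).
When m = 1: the formula gives -4 = -4 = t_1.
For the inductive step, assume it holds for an arbitrary k ≥ 1, so t_k = -3·2^k + 2·5^(k - 1).
Then t_{k+1} = 5·t_k + 9·2^k = 5·(-3·2^k + 2·5^(k - 1)) + 9·2^k = -3·2^(k + 1) + 2·5^k = -3·2^(k+1) + 2·5^((k+1) - 1),
which is the claimed formula at m = k+1.
By induction, the statement is established for all m ≥ 1.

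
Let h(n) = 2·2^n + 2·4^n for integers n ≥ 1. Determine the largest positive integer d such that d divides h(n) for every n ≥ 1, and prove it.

Computing the first values: h(1) = 12 and h(2) = 40; gcd(12, 40) = 4, so d ≤ 4.
We prove 4 | 2·2^n + 2·4^n for all n ≥ 1 by induction on n.
For the base case n = 1: h(1) = 12 = 4·(3), so 4 | h(1).
Inductive step: suppose the statement holds for some j ≥ 1, i.e. 4 | h(j). Then
h(j+1) − 4·h(j) = (2·2^(j+1) + 2·4^(j+1)) − 4·(2·2^j + 2·4^j) = (2)·2^j·(2 − 4) = (-4)·2^j. Since 4 | h(j) by the inductive hypothesis, 4 | 4·h(j); and 4 | -4 since -4 = 4·-1. Therefore 4 | h(j+1).
By induction, the statement is established for all n ≥ 1.
Therefore the largest such d is 4.

d = 4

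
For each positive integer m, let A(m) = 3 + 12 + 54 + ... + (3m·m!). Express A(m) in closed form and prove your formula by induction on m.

A(m) = (3m + 3)m! - 3

We claim A(m) = (3m + 3)m! - 3 for all m ≥ 1.
Base step (m = 1): A(1) = 3, and the closed form gives 3. They agree.
Suppose the result is true for m = i, so A(i) = (3i + 3)i! - 3.
Then A(i+1) = A(i) + (3(i + 1)(i + 1)!) = ((3i + 3)i! - 3) + (3(i + 1)(i + 1)!).
Simplifying, A(i+1) = (3(i+1) + 3)(i+1)! - 3,
which is the closed form with m = i+1.
Hence, by induction on m, the claim holds for every m ≥ 1.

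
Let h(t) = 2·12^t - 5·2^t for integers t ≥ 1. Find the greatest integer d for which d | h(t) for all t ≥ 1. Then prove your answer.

d = 2

Computing the first values: h(1) = 14 and h(2) = 268; gcd(14, 268) = 2, so d ≤ 2.
We prove 2 | 2·12^t - 5·2^t for all t ≥ 1 by induction on t.
When t = 1: h(1) = 14 = 2·(7), so 2 | h(1).
Inductive step: assume the claim holds for t = i, i.e. 2 | h(i). Then
h(i+1) − 12·h(i) = (2·12^(i+1) - 5·2^(i+1)) − 12·(2·12^i - 5·2^i) = (-5)·2^i·(2 − 12) = (50)·2^i. Since 2 | h(i) by the inductive hypothesis, 2 | 12·h(i); and 2 | 50 since 50 = 2·25. Therefore 2 | h(i+1).
By the principle of mathematical induction, the result holds for all t ≥ 1.
Therefore the largest such d is 2.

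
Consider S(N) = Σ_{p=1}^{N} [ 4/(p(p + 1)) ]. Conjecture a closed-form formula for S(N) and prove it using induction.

We claim S(N) = 4N/(N + 1) for all N ≥ 1.
For the base case N = 1: S(1) = 2, and the closed form gives 2. They agree.
Inductive step: suppose the statement holds for some p ≥ 1, so S(p) = 4p/(p + 1).
Then S(p+1) = S(p) + (4/((p + 1)(p + 2))) = (4p/(p + 1)) + (4/((p + 1)(p + 2))).
Simplifying, S(p+1) = 4(p + 1)/(p + 2) = 4(p+1)/((p+1) + 1),
which is the closed form with N = p+1.
By induction, the statement is established for all N ≥ 1.

S(N) = 4N/(N + 1)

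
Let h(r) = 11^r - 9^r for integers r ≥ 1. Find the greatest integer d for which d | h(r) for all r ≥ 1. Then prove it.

Computing the first values: h(1) = 2 and h(2) = 40; gcd(2, 40) = 2, so d ≤ 2.
We prove 2 | 11^r - 9^r for all r ≥ 1 by induction on r.
Base case (r = 1): h(1) = 2 = 2·(1), so 2 | h(1).
Inductive step: suppose the statement holds for some j ≥ 1, i.e. 2 | h(j). Then
11^{j+1} − 9^{j+1} = 11·11^j − 9·9^j = 11·(11^j − 9^j) + (2)·9^j. The first term is divisible by 2 by the inductive hypothesis, and the second term (2)·9^j is divisible by 2 since 2 | 2. Hence 2 | h(j+1).
By the principle of mathematical induction, the result holds for all r ≥ 1.
Therefore the largest such d is 2.

d = 2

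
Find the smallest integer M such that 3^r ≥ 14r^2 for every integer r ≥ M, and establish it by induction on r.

At r = 5: 243 < 350, so the inequality fails and M ≥ 6. We prove 3^r ≥ 14r^2 for all r ≥ 6.
When r = 6: 3^r = 729 and 14r^2 = 504, so 729 ≥ 504.
Inductive step: assume the claim holds for r = j, so 3^j ≥ 14j^2.
Then 3^(j + 1) = 3·(3^j) ≥ 3·(14j^2).
Also, for j ≥ 6 we have 3·(14j^2) ≥ 14(j+1)^2, since 3 ≥ (1 + 1/j)^2 for all j ≥ 6.
Combining, 3^(j + 1) ≥ 14(j+1)^2.
By the principle of mathematical induction, the result holds for all r ≥ 6.
Hence the smallest such M is 6.

M = 6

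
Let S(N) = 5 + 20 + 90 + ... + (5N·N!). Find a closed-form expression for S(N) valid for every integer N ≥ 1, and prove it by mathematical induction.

We claim S(N) = 5(N + 1)! - 5 for all N ≥ 1.
For the base case N = 1: S(1) = 5, and the closed form gives 5. They agree.
Inductive step: assume the claim holds for N = j, so S(j) = 5(j + 1)! - 5.
Then S(j+1) = S(j) + (5(j + 1)(j + 1)!) = (5(j + 1)! - 5) + (5(j + 1)(j + 1)!).
Simplifying, S(j+1) = 5((j+1) + 1)! - 5,
which is the closed form with N = j+1.
This completes the induction.

S(N) = 5(N + 1)! - 5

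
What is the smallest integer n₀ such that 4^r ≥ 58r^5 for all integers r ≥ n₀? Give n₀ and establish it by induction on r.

At r = 11: 4194304 < 9340958, so the inequality fails and n₀ ≥ 12. We prove 4^r ≥ 58r^5 for all r ≥ 12.
Base case (r = 12): 4^r = 16777216 and 58r^5 = 14432256, so 16777216 ≥ 14432256.
Suppose the result is true for r = i, so 4^i ≥ 58i^5.
Then 4^(i + 1) = 4·(4^i) ≥ 4·(58i^5).
Also, for i ≥ 12 we have 4·(58i^5) ≥ 58(i+1)^5, since 4 ≥ (1 + 1/i)^5 for all i ≥ 12.
Combining, 4^(i + 1) ≥ 58(i+1)^5.
Hence, by induction on r, the claim holds for every r ≥ 12.
Hence the smallest such n₀ is 12.

n₀ = 12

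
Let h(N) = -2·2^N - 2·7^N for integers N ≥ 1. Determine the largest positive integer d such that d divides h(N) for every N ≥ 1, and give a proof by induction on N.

Computing the first values: h(1) = -18 and h(2) = -106; gcd(-18, -106) = 2, so d ≤ 2.
We prove 2 | -2·2^N - 2·7^N for all N ≥ 1 by induction on N.
When N = 1: h(1) = -18 = 2·(-9), so 2 | h(1).
For the inductive step, assume it holds for an arbitrary j ≥ 1, i.e. 2 | h(j). Then
h(j+1) − 7·h(j) = (-2·2^(j+1) - 2·7^(j+1)) − 7·(-2·2^j - 2·7^j) = (-2)·2^j·(2 − 7) = (10)·2^j. Since 2 | h(j) by the inductive hypothesis, 2 | 7·h(j); and 2 | 10 since 10 = 2·5. Therefore 2 | h(j+1).
By induction, the statement is established for all N ≥ 1.
Therefore the largest such d is 2.

d = 2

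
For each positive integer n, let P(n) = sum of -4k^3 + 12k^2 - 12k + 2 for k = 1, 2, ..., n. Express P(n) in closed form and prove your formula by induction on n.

We claim P(n) = -n(n^3 - 2n^2 + n + 2) for all n ≥ 1.
Base step (n = 1): P(1) = -2, and the closed form gives -2. They agree.
Inductive step: suppose the statement holds for some k ≥ 1, so P(k) = k(-k^3 + 2k^2 - k - 2).
Then P(k+1) = P(k) + (-4k^3 - 2) = (k(-k^3 + 2k^2 - k - 2)) + (-4k^3 - 2).
Simplifying, P(k+1) = -(k + 1)(k^3 + k^2 + 2) = -(k+1)((k+1)^3 - 2(k+1)^2 + (k+1) + 2),
which is the closed form with n = k+1.
By induction, the statement is established for all n ≥ 1.

P(n) = -n(n^3 - 2n^2 + n + 2)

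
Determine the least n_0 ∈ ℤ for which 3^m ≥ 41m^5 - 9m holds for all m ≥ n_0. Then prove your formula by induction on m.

At m = 15: 14348907 < 31134240, so the inequality fails and n_0 ≥ 16. We prove 3^m ≥ 41m^5 - 9m for all m ≥ 16.
For the base case m = 16: 3^m = 43046721 and 41m^5 - 9m = 42991472, so 43046721 ≥ 42991472.
Inductive step: suppose the statement holds for some k ≥ 16, so 3^k ≥ 41k^5 - 9k.
Then 3^(k + 1) = 3·(3^k) ≥ 3·(41k^5 - 9k).
Also, for k ≥ 16 we have 3·(41k^5 - 9k) ≥ 41(k+1)^5 - 9(k+1), since 3·(41k^5 - 9k) − (41(k+1)^5 - 9(k+1)) = 82k^5 - 205k^4 - 410k^3 - 410k^2 - 223k - 32, which is nonnegative for all k ≥ 16.
Combining, 3^(k + 1) ≥ 41(k+1)^5 - 9(k+1).
By induction, the statement is established for all m ≥ 16.
Hence the smallest such n_0 is 16.

n_0 = 16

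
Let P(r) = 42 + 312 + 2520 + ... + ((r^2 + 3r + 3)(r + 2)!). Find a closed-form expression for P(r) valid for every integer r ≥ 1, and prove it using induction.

We claim P(r) = (r + 1)(r + 3)! - 6 for all r ≥ 1.
Base case (r = 1): P(1) = 42, and the closed form gives 42. They agree.
Suppose the result is true for r = j, so P(j) = (j + 1)(j + 3)! - 6.
Then P(j+1) = P(j) + ((j^2 + 5j + 7)(j + 3)!) = ((j + 1)(j + 3)! - 6) + ((j^2 + 5j + 7)(j + 3)!).
Simplifying, P(j+1) = ((j+1) + 1)((j+1) + 3)! - 6,
which is the closed form with r = j+1.
Hence, by induction on r, the claim holds for every r ≥ 1.

P(r) = (r + 1)(r + 3)! - 6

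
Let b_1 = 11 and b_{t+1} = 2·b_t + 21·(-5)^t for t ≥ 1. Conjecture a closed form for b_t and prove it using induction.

Computing the first terms: b_1 = 11, b_2 = -83, b_3 = 359. This suggests b_t = -3(-5)^t - 2^(t + 1).
When t = 1: the formula gives 11 = 11 = b_1.
Suppose the result is true for t = j, so b_j = -3(-5)^j - 2^(j + 1).
Then b_{j+1} = 2·b_j + 21·(-5)^j = 2·(-3(-5)^j - 2^(j + 1)) + 21·(-5)^j = -3(-5)^(j + 1) - 2^(j + 2) = -3(-5)^(j+1) - 2^((j+1) + 1),
which is the claimed formula at t = j+1.
By induction, the statement is established for all t ≥ 1.

b_t = -3(-5)^t - 2^(t + 1)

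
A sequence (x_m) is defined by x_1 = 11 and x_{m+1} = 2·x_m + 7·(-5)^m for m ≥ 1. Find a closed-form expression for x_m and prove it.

x_m = -(-5)^m + 3·2^m

Computing the first terms: x_1 = 11, x_2 = -13, x_3 = 149. This suggests x_m = -(-5)^m + 3·2^m.
For the base case m = 1: the formula gives 11 = 11 = x_1.
For the inductive step, assume it holds for an arbitrary i ≥ 1, so x_i = -(-5)^i + 3·2^i.
Then x_{i+1} = 2·x_i + 7·(-5)^i = 2·(-(-5)^i + 3·2^i) + 7·(-5)^i = -(-5)^(i + 1) + 3·2^(i + 1),
which is the claimed formula at m = i+1.
By the principle of mathematical induction, the result holds for all m ≥ 1.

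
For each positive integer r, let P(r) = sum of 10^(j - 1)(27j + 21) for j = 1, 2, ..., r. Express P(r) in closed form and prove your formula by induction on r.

P(r) = 10^r(3r + 2) - 2

We claim P(r) = 10^r(3r + 2) - 2 for all r ≥ 1.
Base step (r = 1): P(1) = 48, and the closed form gives 48. They agree.
Suppose the result is true for r = j, so P(j) = 10^j(3j + 2) - 2.
Then P(j+1) = P(j) + (10^j(27j + 48)) = (10^j(3j + 2) - 2) + (10^j(27j + 48)).
Simplifying, P(j+1) = 30·10^j·j + 50·10^j - 2 = 10^(j+1)(3(j+1) + 2) - 2,
which is the closed form with r = j+1.
By the principle of mathematical induction, the result holds for all r ≥ 1.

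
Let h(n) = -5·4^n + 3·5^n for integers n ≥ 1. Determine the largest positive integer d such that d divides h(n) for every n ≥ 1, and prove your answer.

d = 5

Computing the first values: h(1) = -5 and h(2) = -5; gcd(-5, -5) = 5, so d ≤ 5.
We prove 5 | -5·4^n + 3·5^n for all n ≥ 1 by induction on n.
Base case (n = 1): h(1) = -5 = 5·(-1), so 5 | h(1).
Inductive step: suppose the statement holds for some p ≥ 1, i.e. 5 | h(p). Then
h(p+1) − 5·h(p) = (-5·4^(p+1) + 3·5^(p+1)) − 5·(-5·4^p + 3·5^p) = (-5)·4^p·(4 − 5) = (5)·4^p. Since 5 | h(p) by the inductive hypothesis, 5 | 5·h(p); and 5 | 5 since 5 = 5·1. Therefore 5 | h(p+1).
Hence, by induction on n, the claim holds for every n ≥ 1.
Therefore the largest such d is 5.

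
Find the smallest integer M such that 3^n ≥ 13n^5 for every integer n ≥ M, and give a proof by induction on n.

M = 15

At n = 14: 4782969 < 6991712, so the inequality fails and M ≥ 15. We prove 3^n ≥ 13n^5 for all n ≥ 15.
For the base case n = 15: 3^n = 14348907 and 13n^5 = 9871875, so 14348907 ≥ 9871875.
For the inductive step, assume it holds for an arbitrary j ≥ 15, so 3^j ≥ 13j^5.
Then 3^(j + 1) = 3·(3^j) ≥ 3·(13j^5).
Also, for j ≥ 15 we have 3·(13j^5) ≥ 13(j+1)^5, since 3 ≥ (1 + 1/j)^5 for all j ≥ 15.
Combining, 3^(j + 1) ≥ 13(j+1)^5.
Hence, by induction on n, the claim holds for every n ≥ 15.
Hence the smallest such M is 15.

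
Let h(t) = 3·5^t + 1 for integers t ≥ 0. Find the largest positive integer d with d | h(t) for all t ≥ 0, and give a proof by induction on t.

d = 4

Computing the first values: h(0) = 4 and h(1) = 16; gcd(4, 16) = 4, so d ≤ 4.
We prove 4 | 3·5^t + 1 for all t ≥ 0 by induction on t.
For the base case t = 0: h(0) = 4 = 4·(1), so 4 | h(0).
For the inductive step, assume it holds for an arbitrary p ≥ 0, i.e. 4 | h(p). Then
h(p+1) = 3·5^(p+1) + 1 = 5·(3·5^p + 1) - 4 = 5·h(p) - 4. The first term is divisible by 4 by the inductive hypothesis, and -4 is divisible by 4. Hence 4 | h(p+1).
By the principle of mathematical induction, the result holds for all t ≥ 0.
Therefore the largest such d is 4.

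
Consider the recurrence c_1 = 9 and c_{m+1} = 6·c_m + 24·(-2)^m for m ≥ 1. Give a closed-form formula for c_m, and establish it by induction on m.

c_m = -3(-2)^m + 3·6^(m - 1)

Computing the first terms: c_1 = 9, c_2 = 6, c_3 = 132. This suggests c_m = -3(-2)^m + 3·6^(m - 1).
Base step (m = 1): the formula gives 9 = 9 = c_1.
For the inductive step, assume it holds for an arbitrary p ≥ 1, so c_p = -3(-2)^p + 3·6^(p - 1).
Then c_{p+1} = 6·c_p + 24·(-2)^p = 6·(-3(-2)^p + 3·6^(p - 1)) + 24·(-2)^p = -3(-2)^(p + 1) + 3·6^p = -3(-2)^(p+1) + 3·6^((p+1) - 1),
which is the claimed formula at m = p+1.
This completes the induction.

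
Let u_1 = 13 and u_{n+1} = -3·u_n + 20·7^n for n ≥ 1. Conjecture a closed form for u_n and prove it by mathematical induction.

Computing the first terms: u_1 = 13, u_2 = 101, u_3 = 677. This suggests u_n = -(-3)^(n - 1) + 2·7^n.
Base case (n = 1): the formula gives 13 = 13 = u_1.
For the inductive step, assume it holds for an arbitrary r ≥ 1, so u_r = -(-3)^(r - 1) + 2·7^r.
Then u_{r+1} = -3·u_r + 20·7^r = -3·(-(-3)^(r - 1) + 2·7^r) + 20·7^r = -(-3)^r + 2·7^(r + 1) = -(-3)^((r+1) - 1) + 2·7^(r+1),
which is the claimed formula at n = r+1.
By the principle of mathematical induction, the result holds for all n ≥ 1.

u_n = -(-3)^(n - 1) + 2·7^n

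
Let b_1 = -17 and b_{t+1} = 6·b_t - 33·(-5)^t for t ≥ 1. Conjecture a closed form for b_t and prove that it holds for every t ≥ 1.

b_t = 3(-5)^t - 2·6^(t - 1)

Computing the first terms: b_1 = -17, b_2 = 63, b_3 = -447. This suggests b_t = 3(-5)^t - 2·6^(t - 1).
When t = 1: the formula gives -17 = -17 = b_1.
Suppose the result is true for t = r, so b_r = 3(-5)^r - 2·6^(r - 1).
Then b_{r+1} = 6·b_r - 33·(-5)^r = 6·(3(-5)^r - 2·6^(r - 1)) - 33·(-5)^r = 3(-5)^(r + 1) - 2·6^r = 3(-5)^(r+1) - 2·6^((r+1) - 1),
which is the claimed formula at t = r+1.
By the principle of mathematical induction, the result holds for all t ≥ 1.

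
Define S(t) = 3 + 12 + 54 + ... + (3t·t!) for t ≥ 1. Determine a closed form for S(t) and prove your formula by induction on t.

S(t) = 3(t + 1)! - 3

We claim S(t) = 3(t + 1)! - 3 for all t ≥ 1.
For the base case t = 1: S(1) = 3, and the closed form gives 3. They agree.
Suppose the result is true for t = j, so S(j) = 3(j + 1)! - 3.
Then S(j+1) = S(j) + (3(j + 1)(j + 1)!) = (3(j + 1)! - 3) + (3(j + 1)(j + 1)!).
Simplifying, S(j+1) = 3((j+1) + 1)! - 3,
which is the closed form with t = j+1.
By the principle of mathematical induction, the result holds for all t ≥ 1.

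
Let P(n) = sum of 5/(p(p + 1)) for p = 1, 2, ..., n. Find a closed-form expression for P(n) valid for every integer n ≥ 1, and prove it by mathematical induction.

P(n) = 5n/(n + 1)

We claim P(n) = 5n/(n + 1) for all n ≥ 1.
When n = 1: P(1) = 5/2, and the closed form gives 5/2. They agree.
Suppose the result is true for n = p, so P(p) = 5p/(p + 1).
Then P(p+1) = P(p) + (5/((p + 1)(p + 2))) = (5p/(p + 1)) + (5/((p + 1)(p + 2))).
Simplifying, P(p+1) = 5(p + 1)/(p + 2) = 5(p+1)/((p+1) + 1),
which is the closed form with n = p+1.
Hence, by induction on n, the claim holds for every n ≥ 1.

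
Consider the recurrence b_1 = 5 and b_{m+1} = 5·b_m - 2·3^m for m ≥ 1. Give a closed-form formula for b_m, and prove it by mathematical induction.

Computing the first terms: b_1 = 5, b_2 = 19, b_3 = 77. This suggests b_m = 3^m + 2·5^(m - 1).
When m = 1: the formula gives 5 = 5 = b_1.
Suppose the result is true for m = j, so b_j = 3^j + 2·5^(j - 1).
Then b_{j+1} = 5·b_j - 2·3^j = 5·(3^j + 2·5^(j - 1)) - 2·3^j = 3^(j + 1) + 2·5^j = 3^(j+1) + 2·5^((j+1) - 1),
which is the claimed formula at m = j+1.
Hence, by induction on m, the claim holds for every m ≥ 1.

b_m = 3^m + 2·5^(m - 1)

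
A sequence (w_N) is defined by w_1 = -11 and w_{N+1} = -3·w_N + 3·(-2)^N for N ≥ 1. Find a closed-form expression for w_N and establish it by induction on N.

w_N = 3(-2)^N - 5(-3)^(N - 1)

Computing the first terms: w_1 = -11, w_2 = 27, w_3 = -69. This suggests w_N = 3(-2)^N - 5(-3)^(N - 1).
When N = 1: the formula gives -11 = -11 = w_1.
Suppose the result is true for N = p, so w_p = 3(-2)^p - 5(-3)^(p - 1).
Then w_{p+1} = -3·w_p + 3·(-2)^p = -3·(3(-2)^p - 5(-3)^(p - 1)) + 3·(-2)^p = 3(-2)^(p + 1) - 5(-3)^p = 3(-2)^(p+1) - 5(-3)^((p+1) - 1),
which is the claimed formula at N = p+1.
This completes the induction.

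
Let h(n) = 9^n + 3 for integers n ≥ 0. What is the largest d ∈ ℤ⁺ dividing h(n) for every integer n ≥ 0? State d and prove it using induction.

d = 4

Computing the first values: h(0) = 4 and h(1) = 12; gcd(4, 12) = 4, so d ≤ 4.
We prove 4 | 9^n + 3 for all n ≥ 0 by induction on n.
For the base case n = 0: h(0) = 4 = 4·(1), so 4 | h(0).
Inductive step: suppose the statement holds for some j ≥ 0, i.e. 4 | h(j). Then
h(j+1) = 9^(j+1) + 3 = 9·(9^j + 3) - 24 = 9·h(j) - 24. The first term is divisible by 4 by the inductive hypothesis, and -24 is divisible by 4. Hence 4 | h(j+1).
Hence, by induction on n, the claim holds for every n ≥ 0.
Therefore the largest such d is 4.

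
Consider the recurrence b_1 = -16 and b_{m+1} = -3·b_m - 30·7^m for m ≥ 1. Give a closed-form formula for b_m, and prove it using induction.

Computing the first terms: b_1 = -16, b_2 = -162, b_3 = -984. This suggests b_m = 5(-3)^(m - 1) - 3·7^m.
Base case (m = 1): the formula gives -16 = -16 = b_1.
Inductive step: assume the claim holds for m = i, so b_i = 5(-3)^(i - 1) - 3·7^i.
Then b_{i+1} = -3·b_i - 30·7^i = -3·(5(-3)^(i - 1) - 3·7^i) - 30·7^i = 5(-3)^i - 3·7^(i + 1) = 5(-3)^((i+1) - 1) - 3·7^(i+1),
which is the claimed formula at m = i+1.
Hence, by induction on m, the claim holds for every m ≥ 1.

b_m = 5(-3)^(m - 1) - 3·7^m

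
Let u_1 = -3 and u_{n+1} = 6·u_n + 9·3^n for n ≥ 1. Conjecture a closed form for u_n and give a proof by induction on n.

Computing the first terms: u_1 = -3, u_2 = 9, u_3 = 135. This suggests u_n = -3^(n + 1) + 6^n.
When n = 1: the formula gives -3 = -3 = u_1.
Inductive step: assume the claim holds for n = i, so u_i = -3^(i + 1) + 6^i.
Then u_{i+1} = 6·u_i + 9·3^i = 6·(-3^(i + 1) + 6^i) + 9·3^i = -3^(i + 2) + 6^(i + 1) = -3^((i+1) + 1) + 6^(i+1),
which is the claimed formula at n = i+1.
By induction, the statement is established for all n ≥ 1.

u_n = -3^(n + 1) + 6^n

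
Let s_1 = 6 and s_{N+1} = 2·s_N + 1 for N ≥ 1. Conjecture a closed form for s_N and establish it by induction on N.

Computing the first terms: s_1 = 6, s_2 = 13, s_3 = 27. This suggests s_N = 7·2^(N - 1) - 1.
Base case (N = 1): the formula gives 6 = 6 = s_1.
Inductive step: suppose the statement holds for some p ≥ 1, so s_p = 7·2^(p - 1) - 1.
Then s_{p+1} = 2·s_p + 1 = 2·(7·2^(p - 1) - 1) + 1 = 7·2^p - 1 = 7·2^((p+1) - 1) - 1,
which is the claimed formula at N = p+1.
By the principle of mathematical induction, the result holds for all N ≥ 1.

s_N = 7·2^(N - 1) - 1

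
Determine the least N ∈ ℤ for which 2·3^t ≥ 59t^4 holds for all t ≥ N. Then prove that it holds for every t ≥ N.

N = 13

At t = 12: 1062882 < 1223424, so the inequality fails and N ≥ 13. We prove 2·3^t ≥ 59t^4 for all t ≥ 13.
Base step (t = 13): 2·3^t = 3188646 and 59t^4 = 1685099, so 3188646 ≥ 1685099.
Suppose the result is true for t = p, so 2·3^p ≥ 59p^4.
Then 2·3^(p + 1) = 3·(2·3^p) ≥ 3·(59p^4).
Also, for p ≥ 13 we have 3·(59p^4) ≥ 59(p+1)^4, since 3 ≥ (1 + 1/p)^4 for all p ≥ 13.
Combining, 2·3^(p + 1) ≥ 59(p+1)^4.
By induction, the statement is established for all t ≥ 13.
Hence the smallest such N is 13.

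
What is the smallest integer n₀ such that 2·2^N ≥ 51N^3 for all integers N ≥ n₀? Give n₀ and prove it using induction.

At N = 16: 131072 < 208896, so the inequality fails and n₀ ≥ 17. We prove 2·2^N ≥ 51N^3 for all N ≥ 17.
When N = 17: 2·2^N = 262144 and 51N^3 = 250563, so 262144 ≥ 250563.
Inductive step: suppose the statement holds for some k ≥ 17, so 2·2^k ≥ 51k^3.
Then 2·2^(k + 1) = 2·(2·2^k) ≥ 2·(51k^3).
Also, for k ≥ 17 we have 2·(51k^3) ≥ 51(k+1)^3, since 2 ≥ (1 + 1/k)^3 for all k ≥ 17.
Combining, 2·2^(k + 1) ≥ 51(k+1)^3.
This completes the induction.
Hence the smallest such n₀ is 17.

n₀ = 17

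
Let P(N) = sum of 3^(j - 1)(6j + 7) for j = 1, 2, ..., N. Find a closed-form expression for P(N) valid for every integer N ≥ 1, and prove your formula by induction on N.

P(N) = 3^N(3N + 2) - 2

We claim P(N) = 3^N(3N + 2) - 2 for all N ≥ 1.
Base step (N = 1): P(1) = 13, and the closed form gives 13. They agree.
For the inductive step, assume it holds for an arbitrary j ≥ 1, so P(j) = 3^j(3j + 2) - 2.
Then P(j+1) = P(j) + (3^j(6j + 13)) = (3^j(3j + 2) - 2) + (3^j(6j + 13)).
Simplifying, P(j+1) = 9·3^j·j + 15·3^j - 2 = 3^(j+1)(3(j+1) + 2) - 2,
which is the closed form with N = j+1.
This completes the induction.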